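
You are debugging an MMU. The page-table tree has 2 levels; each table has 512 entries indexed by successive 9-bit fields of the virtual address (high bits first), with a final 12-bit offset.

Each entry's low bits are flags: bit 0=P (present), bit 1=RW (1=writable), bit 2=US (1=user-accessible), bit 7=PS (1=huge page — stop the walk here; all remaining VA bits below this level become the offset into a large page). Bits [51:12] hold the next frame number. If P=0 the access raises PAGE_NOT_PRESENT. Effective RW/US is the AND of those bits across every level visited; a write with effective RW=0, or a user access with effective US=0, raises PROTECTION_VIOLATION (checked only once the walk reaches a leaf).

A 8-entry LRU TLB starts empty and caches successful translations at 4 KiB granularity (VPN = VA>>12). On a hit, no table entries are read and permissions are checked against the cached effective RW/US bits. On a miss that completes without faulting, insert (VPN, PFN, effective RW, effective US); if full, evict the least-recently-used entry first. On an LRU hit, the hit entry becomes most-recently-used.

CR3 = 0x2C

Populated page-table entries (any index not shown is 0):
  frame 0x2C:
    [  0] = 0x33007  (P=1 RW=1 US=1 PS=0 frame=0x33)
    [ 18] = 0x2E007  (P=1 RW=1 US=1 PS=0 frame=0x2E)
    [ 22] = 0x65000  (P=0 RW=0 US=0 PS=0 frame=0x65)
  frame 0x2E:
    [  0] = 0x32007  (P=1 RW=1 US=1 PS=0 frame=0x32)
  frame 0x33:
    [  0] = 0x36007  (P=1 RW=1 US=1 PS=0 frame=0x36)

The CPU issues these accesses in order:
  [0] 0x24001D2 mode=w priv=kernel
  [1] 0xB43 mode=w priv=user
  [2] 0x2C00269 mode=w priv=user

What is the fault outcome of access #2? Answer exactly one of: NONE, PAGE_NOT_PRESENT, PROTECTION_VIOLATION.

Walk each access:
#0 VA=0x24001D2 (w,kernel):
  [0] read 0x2C idx=18: raw=0x2E007 flags P=1 W=1 U=1 S=0
  [1] read 0x2E idx=0: raw=0x32007 flags P=1 W=1 U=1 S=0
  ⇒ phys 0x321D2  [2 reads]
#1 VA=0xB43 (w,user):
  [0] read 0x2C idx=0: raw=0x33007 flags P=1 W=1 U=1 S=0
  [1] read 0x33 idx=0: raw=0x36007 flags P=1 W=1 U=1 S=0
  ⇒ phys 0x36B43  [2 reads]
#2 VA=0x2C00269 (w,user):
  [0] read 0x2C idx=22: raw=0x65000 flags P=0 W=0 U=0 S=0
  ✗ PAGE_NOT_PRESENT  [1 reads]

Access #2 fault: PAGE_NOT_PRESENT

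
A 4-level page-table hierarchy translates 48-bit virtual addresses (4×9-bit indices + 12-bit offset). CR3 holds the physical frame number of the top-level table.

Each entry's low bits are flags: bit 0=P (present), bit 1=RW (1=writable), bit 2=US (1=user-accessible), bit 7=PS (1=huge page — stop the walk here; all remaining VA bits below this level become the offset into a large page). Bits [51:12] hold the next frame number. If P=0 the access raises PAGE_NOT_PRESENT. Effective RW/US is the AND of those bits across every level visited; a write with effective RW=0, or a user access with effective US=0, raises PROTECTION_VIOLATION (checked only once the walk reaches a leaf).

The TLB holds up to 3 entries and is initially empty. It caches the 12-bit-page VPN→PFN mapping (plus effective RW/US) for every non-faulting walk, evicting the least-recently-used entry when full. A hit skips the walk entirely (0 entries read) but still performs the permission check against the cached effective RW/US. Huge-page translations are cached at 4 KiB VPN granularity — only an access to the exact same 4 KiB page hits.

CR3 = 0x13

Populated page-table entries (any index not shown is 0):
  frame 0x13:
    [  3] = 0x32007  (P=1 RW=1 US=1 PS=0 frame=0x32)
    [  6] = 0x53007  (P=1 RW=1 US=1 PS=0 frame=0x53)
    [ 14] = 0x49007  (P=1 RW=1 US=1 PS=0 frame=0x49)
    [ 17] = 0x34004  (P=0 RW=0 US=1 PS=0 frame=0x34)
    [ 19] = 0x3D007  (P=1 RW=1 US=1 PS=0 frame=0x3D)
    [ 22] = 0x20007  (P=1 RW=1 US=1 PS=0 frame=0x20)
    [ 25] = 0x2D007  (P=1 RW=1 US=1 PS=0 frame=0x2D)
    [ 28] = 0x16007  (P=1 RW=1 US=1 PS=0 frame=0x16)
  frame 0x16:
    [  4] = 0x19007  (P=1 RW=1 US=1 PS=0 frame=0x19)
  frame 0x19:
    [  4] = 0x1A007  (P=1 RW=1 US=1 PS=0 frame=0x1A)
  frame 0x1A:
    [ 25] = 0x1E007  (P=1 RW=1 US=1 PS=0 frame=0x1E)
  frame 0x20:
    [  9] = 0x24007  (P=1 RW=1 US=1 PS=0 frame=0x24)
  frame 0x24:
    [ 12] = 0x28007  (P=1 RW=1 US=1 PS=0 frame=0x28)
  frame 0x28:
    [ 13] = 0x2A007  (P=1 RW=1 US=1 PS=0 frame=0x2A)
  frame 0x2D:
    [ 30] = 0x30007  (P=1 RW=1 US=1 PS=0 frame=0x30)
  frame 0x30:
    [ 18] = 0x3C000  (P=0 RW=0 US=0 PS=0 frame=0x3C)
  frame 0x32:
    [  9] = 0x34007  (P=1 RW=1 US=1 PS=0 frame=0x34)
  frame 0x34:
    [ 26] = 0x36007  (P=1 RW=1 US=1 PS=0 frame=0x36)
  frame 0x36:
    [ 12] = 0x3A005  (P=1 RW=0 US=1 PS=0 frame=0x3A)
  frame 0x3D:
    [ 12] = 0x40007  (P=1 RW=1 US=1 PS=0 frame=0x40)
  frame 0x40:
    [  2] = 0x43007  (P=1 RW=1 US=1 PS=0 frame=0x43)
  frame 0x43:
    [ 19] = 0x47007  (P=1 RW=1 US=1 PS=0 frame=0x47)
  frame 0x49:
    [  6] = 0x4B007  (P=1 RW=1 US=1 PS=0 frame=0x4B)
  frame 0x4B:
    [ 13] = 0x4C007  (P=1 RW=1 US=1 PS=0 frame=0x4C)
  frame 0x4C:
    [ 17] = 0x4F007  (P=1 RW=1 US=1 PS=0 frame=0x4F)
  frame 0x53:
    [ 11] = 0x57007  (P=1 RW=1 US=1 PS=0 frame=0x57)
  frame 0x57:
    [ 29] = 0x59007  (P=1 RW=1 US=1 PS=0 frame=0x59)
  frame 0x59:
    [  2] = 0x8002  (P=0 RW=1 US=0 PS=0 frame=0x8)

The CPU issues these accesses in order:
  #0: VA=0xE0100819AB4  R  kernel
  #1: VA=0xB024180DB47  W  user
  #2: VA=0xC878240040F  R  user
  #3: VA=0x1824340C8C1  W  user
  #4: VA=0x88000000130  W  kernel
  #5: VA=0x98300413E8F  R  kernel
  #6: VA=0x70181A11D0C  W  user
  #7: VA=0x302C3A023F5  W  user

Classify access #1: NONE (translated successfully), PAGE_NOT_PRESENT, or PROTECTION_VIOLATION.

Per-access translation:
#0 VA=0xE0100819AB4 (r,kernel):
  L0 @0x13[28] → 0x16007  P=1,RW=1,US=1,PS=0
  L1 @0x16[4] → 0x19007  P=1,RW=1,US=1,PS=0
  L2 @0x19[4] → 0x1A007  P=1,RW=1,US=1,PS=0
  L3 @0x1A[25] → 0x1E007  P=1,RW=1,US=1,PS=0
  → PA=0x1EAB4  (4 entries read)
#1 VA=0xB024180DB47 (w,user):
  L0 @0x13[22] → 0x20007  P=1,RW=1,US=1,PS=0
  L1 @0x20[9] → 0x24007  P=1,RW=1,US=1,PS=0
  L2 @0x24[12] → 0x28007  P=1,RW=1,US=1,PS=0
  L3 @0x28[13] → 0x2A007  P=1,RW=1,US=1,PS=0
  → PA=0x2AB47  (4 entries read)
#2 VA=0xC878240040F (r,user):
  L0 @0x13[25] → 0x2D007  P=1,RW=1,US=1,PS=0
  L1 @0x2D[30] → 0x30007  P=1,RW=1,US=1,PS=0
  L2 @0x30[18] → 0x3C000  P=0,RW=0,US=0,PS=0
  → PAGE_NOT_PRESENT  (3 entries read)
#3 VA=0x1824340C8C1 (w,user):
  L0 @0x13[3] → 0x32007  P=1,RW=1,US=1,PS=0
  L1 @0x32[9] → 0x34007  P=1,RW=1,US=1,PS=0
  L2 @0x34[26] → 0x36007  P=1,RW=1,US=1,PS=0
  L3 @0x36[12] → 0x3A005  P=1,RW=0,US=1,PS=0
  → PROTECTION_VIOLATION  (4 entries read)
#4 VA=0x88000000130 (w,kernel):
  L0 @0x13[17] → 0x34004  P=0,RW=0,US=1,PS=0
  → PAGE_NOT_PRESENT  (1 entries read)
#5 VA=0x98300413E8F (r,kernel):
  L0 @0x13[19] → 0x3D007  P=1,RW=1,US=1,PS=0
  L1 @0x3D[12] → 0x40007  P=1,RW=1,US=1,PS=0
  L2 @0x40[2] → 0x43007  P=1,RW=1,US=1,PS=0
  L3 @0x43[19] → 0x47007  P=1,RW=1,US=1,PS=0
  → PA=0x47E8F  (4 entries read)
#6 VA=0x70181A11D0C (w,user):
  L0 @0x13[14] → 0x49007  P=1,RW=1,US=1,PS=0
  L1 @0x49[6] → 0x4B007  P=1,RW=1,US=1,PS=0
  L2 @0x4B[13] → 0x4C007  P=1,RW=1,US=1,PS=0
  L3 @0x4C[17] → 0x4F007  P=1,RW=1,US=1,PS=0
  → PA=0x4FD0C  (4 entries read)
#7 VA=0x302C3A023F5 (w,user):
  L0 @0x13[6] → 0x53007  P=1,RW=1,US=1,PS=0
  L1 @0x53[11] → 0x57007  P=1,RW=1,US=1,PS=0
  L2 @0x57[29] → 0x59007  P=1,RW=1,US=1,PS=0
  L3 @0x59[2] → 0x8002  P=0,RW=1,US=0,PS=0
  → PAGE_NOT_PRESENT  (4 entries read)

Access #1 fault: NONE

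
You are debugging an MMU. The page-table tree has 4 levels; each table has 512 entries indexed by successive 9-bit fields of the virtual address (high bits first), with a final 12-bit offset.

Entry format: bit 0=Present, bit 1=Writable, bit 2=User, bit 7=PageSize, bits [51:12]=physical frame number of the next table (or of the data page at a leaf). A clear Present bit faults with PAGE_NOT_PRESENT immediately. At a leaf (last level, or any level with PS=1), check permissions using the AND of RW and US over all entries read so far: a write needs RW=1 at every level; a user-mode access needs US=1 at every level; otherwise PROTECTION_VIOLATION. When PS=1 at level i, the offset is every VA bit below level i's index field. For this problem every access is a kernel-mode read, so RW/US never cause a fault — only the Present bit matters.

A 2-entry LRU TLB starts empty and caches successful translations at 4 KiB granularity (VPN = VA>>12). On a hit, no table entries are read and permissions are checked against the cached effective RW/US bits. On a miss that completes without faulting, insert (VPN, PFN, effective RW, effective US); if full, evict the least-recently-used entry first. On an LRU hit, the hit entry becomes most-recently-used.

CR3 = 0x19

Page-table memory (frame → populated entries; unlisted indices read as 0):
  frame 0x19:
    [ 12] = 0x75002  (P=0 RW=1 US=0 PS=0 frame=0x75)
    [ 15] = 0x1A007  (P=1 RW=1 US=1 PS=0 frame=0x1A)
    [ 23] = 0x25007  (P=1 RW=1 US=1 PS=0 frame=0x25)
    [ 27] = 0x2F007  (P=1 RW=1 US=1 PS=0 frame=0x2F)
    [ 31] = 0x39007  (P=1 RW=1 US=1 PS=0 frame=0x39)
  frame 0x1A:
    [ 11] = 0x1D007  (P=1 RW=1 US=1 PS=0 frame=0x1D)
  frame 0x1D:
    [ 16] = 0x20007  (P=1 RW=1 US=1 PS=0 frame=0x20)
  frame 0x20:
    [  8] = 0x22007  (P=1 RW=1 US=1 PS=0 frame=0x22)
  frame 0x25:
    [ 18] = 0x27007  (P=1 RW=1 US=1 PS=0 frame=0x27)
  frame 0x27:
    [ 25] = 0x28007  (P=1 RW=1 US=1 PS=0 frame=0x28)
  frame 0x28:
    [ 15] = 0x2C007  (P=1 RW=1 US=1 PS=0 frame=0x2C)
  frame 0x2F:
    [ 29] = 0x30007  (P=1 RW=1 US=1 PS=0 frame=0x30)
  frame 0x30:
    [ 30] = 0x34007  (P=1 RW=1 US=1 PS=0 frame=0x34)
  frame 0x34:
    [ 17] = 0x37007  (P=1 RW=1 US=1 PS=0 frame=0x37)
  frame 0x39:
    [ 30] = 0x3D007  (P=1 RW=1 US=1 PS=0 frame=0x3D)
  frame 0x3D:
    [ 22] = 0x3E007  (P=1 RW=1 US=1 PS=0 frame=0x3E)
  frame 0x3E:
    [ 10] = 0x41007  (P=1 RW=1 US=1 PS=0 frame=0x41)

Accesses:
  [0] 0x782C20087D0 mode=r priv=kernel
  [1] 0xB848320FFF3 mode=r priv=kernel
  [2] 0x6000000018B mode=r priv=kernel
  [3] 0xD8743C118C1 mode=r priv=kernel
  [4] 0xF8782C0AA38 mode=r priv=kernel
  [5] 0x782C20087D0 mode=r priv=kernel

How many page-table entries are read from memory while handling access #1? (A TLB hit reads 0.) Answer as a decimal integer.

Trace:
#0 VA=0x782C20087D0 (r,kernel):
  lvl0: tbl 0x19, slot 15 ⇒ 0x1A007 (P1/RW1/US1/PS0)
  lvl1: tbl 0x1A, slot 11 ⇒ 0x1D007 (P1/RW1/US1/PS0)
  lvl2: tbl 0x1D, slot 16 ⇒ 0x20007 (P1/RW1/US1/PS0)
  lvl3: tbl 0x20, slot 8 ⇒ 0x22007 (P1/RW1/US1/PS0)
  ⇒ phys 0x227D0  [4 reads]
#1 VA=0xB848320FFF3 (r,kernel):
  lvl0: tbl 0x19, slot 23 ⇒ 0x25007 (P1/RW1/US1/PS0)
  lvl1: tbl 0x25, slot 18 ⇒ 0x27007 (P1/RW1/US1/PS0)
  lvl2: tbl 0x27, slot 25 ⇒ 0x28007 (P1/RW1/US1/PS0)
  lvl3: tbl 0x28, slot 15 ⇒ 0x2C007 (P1/RW1/US1/PS0)
  ⇒ phys 0x2CFF3  [4 reads]
#2 VA=0x6000000018B (r,kernel):
  lvl0: tbl 0x19, slot 12 ⇒ 0x75002 (P0/RW1/US0/PS0)
  ✗ PAGE_NOT_PRESENT  [1 reads]
#3 VA=0xD8743C118C1 (r,kernel):
  lvl0: tbl 0x19, slot 27 ⇒ 0x2F007 (P1/RW1/US1/PS0)
  lvl1: tbl 0x2F, slot 29 ⇒ 0x30007 (P1/RW1/US1/PS0)
  lvl2: tbl 0x30, slot 30 ⇒ 0x34007 (P1/RW1/US1/PS0)
  lvl3: tbl 0x34, slot 17 ⇒ 0x37007 (P1/RW1/US1/PS0)
  ⇒ phys 0x378C1  [4 reads]
#4 VA=0xF8782C0AA38 (r,kernel):
  lvl0: tbl 0x19, slot 31 ⇒ 0x39007 (P1/RW1/US1/PS0)
  lvl1: tbl 0x39, slot 30 ⇒ 0x3D007 (P1/RW1/US1/PS0)
  lvl2: tbl 0x3D, slot 22 ⇒ 0x3E007 (P1/RW1/US1/PS0)
  lvl3: tbl 0x3E, slot 10 ⇒ 0x41007 (P1/RW1/US1/PS0)
  ⇒ phys 0x41A38  [4 reads]
#5 VA=0x782C20087D0 (r,kernel):
  lvl0: tbl 0x19, slot 15 ⇒ 0x1A007 (P1/RW1/US1/PS0)
  lvl1: tbl 0x1A, slot 11 ⇒ 0x1D007 (P1/RW1/US1/PS0)
  lvl2: tbl 0x1D, slot 16 ⇒ 0x20007 (P1/RW1/US1/PS0)
  lvl3: tbl 0x20, slot 8 ⇒ 0x22007 (P1/RW1/US1/PS0)
  ⇒ phys 0x227D0  [4 reads]

Entries read for #1: 4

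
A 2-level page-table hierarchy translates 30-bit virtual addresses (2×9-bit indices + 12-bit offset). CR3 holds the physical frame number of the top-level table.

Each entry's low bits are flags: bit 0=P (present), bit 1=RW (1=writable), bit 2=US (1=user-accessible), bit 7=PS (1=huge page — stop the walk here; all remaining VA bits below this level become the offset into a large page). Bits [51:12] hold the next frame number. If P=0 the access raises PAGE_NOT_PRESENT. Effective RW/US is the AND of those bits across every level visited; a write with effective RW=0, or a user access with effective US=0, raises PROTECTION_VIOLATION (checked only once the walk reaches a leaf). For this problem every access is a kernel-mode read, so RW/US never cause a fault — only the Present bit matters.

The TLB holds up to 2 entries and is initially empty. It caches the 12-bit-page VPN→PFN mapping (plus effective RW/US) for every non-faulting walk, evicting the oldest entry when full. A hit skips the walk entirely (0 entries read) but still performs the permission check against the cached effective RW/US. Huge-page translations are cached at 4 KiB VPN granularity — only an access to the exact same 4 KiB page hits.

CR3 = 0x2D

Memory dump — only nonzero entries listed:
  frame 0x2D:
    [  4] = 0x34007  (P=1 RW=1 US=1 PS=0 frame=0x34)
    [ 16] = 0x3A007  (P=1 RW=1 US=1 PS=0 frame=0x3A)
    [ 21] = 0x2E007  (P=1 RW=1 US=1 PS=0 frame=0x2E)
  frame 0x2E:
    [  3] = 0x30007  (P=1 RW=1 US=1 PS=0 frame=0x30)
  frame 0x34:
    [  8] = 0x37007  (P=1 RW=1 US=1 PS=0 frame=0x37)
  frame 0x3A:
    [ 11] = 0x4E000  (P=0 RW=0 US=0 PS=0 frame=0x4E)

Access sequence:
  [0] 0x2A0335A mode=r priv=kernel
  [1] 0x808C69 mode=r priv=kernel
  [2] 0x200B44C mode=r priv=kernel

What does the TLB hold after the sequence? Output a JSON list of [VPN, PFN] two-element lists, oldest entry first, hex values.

Trace:
#0 VA=0x2A0335A (r,kernel):
  [0] read 0x2D idx=21: raw=0x2E007 flags P=1 W=1 U=1 S=0
  [1] read 0x2E idx=3: raw=0x30007 flags P=1 W=1 U=1 S=0
  ⇒ phys 0x3035A  [2 reads]
#1 VA=0x808C69 (r,kernel):
  [0] read 0x2D idx=4: raw=0x34007 flags P=1 W=1 U=1 S=0
  [1] read 0x34 idx=8: raw=0x37007 flags P=1 W=1 U=1 S=0
  ⇒ phys 0x37C69  [2 reads]
#2 VA=0x200B44C (r,kernel):
  [0] read 0x2D idx=16: raw=0x3A007 flags P=1 W=1 U=1 S=0
  [1] read 0x3A idx=11: raw=0x4E000 flags P=0 W=0 U=0 S=0
  → PAGE_NOT_PRESENT  (2 entries read)

TLB: [["0x2A03", "0x30"], ["0x808", "0x37"]]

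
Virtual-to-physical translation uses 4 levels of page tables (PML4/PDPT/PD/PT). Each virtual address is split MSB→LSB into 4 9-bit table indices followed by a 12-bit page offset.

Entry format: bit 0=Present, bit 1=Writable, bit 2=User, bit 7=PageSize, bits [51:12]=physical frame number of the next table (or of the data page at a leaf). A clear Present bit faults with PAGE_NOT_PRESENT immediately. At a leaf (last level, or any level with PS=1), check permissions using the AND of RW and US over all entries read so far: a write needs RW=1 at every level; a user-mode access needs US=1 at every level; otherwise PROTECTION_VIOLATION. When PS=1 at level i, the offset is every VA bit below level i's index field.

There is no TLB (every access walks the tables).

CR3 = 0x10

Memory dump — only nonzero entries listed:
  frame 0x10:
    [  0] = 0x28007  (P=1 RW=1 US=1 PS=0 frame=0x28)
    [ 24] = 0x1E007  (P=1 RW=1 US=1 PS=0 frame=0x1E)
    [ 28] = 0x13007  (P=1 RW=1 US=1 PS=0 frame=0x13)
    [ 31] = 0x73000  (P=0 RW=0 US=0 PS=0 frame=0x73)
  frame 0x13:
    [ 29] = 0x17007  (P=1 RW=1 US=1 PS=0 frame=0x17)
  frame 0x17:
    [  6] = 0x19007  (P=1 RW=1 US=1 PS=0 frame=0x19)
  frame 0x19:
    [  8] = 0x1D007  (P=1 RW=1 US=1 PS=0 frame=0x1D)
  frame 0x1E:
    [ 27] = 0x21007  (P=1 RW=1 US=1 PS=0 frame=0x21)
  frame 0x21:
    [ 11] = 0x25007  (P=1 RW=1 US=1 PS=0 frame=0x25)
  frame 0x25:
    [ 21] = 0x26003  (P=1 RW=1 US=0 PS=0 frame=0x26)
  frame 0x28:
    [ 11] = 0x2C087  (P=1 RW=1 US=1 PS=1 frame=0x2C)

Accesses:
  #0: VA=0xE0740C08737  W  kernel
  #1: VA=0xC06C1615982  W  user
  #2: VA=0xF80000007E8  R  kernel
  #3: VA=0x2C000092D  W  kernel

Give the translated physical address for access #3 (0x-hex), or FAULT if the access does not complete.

Per-access translation:
#0 VA=0xE0740C08737 (w,kernel):
  lvl0: tbl 0x10, slot 28 ⇒ 0x13007 (P1/RW1/US1/PS0)
  lvl1: tbl 0x13, slot 29 ⇒ 0x17007 (P1/RW1/US1/PS0)
  lvl2: tbl 0x17, slot 6 ⇒ 0x19007 (P1/RW1/US1/PS0)
  lvl3: tbl 0x19, slot 8 ⇒ 0x1D007 (P1/RW1/US1/PS0)
  ⇒ phys 0x1D737  [4 reads]
#1 VA=0xC06C1615982 (w,user):
  lvl0: tbl 0x10, slot 24 ⇒ 0x1E007 (P1/RW1/US1/PS0)
  lvl1: tbl 0x1E, slot 27 ⇒ 0x21007 (P1/RW1/US1/PS0)
  lvl2: tbl 0x21, slot 11 ⇒ 0x25007 (P1/RW1/US1/PS0)
  lvl3: tbl 0x25, slot 21 ⇒ 0x26003 (P1/RW1/US0/PS0)
  → PROTECTION_VIOLATION  (4 entries read)
#2 VA=0xF80000007E8 (r,kernel):
  lvl0: tbl 0x10, slot 31 ⇒ 0x73000 (P0/RW0/US0/PS0)
  → PAGE_NOT_PRESENT  (1 entries read)
#3 VA=0x2C000092D (w,kernel):
  lvl0: tbl 0x10, slot 0 ⇒ 0x28007 (P1/RW1/US1/PS0)
  lvl1: tbl 0x28, slot 11 ⇒ 0x2C087 (P1/RW1/US1/PS1)
  ⇒ phys 0x2C92D (huge @L1)  [2 reads]

Access #3 PA: 0x2C92D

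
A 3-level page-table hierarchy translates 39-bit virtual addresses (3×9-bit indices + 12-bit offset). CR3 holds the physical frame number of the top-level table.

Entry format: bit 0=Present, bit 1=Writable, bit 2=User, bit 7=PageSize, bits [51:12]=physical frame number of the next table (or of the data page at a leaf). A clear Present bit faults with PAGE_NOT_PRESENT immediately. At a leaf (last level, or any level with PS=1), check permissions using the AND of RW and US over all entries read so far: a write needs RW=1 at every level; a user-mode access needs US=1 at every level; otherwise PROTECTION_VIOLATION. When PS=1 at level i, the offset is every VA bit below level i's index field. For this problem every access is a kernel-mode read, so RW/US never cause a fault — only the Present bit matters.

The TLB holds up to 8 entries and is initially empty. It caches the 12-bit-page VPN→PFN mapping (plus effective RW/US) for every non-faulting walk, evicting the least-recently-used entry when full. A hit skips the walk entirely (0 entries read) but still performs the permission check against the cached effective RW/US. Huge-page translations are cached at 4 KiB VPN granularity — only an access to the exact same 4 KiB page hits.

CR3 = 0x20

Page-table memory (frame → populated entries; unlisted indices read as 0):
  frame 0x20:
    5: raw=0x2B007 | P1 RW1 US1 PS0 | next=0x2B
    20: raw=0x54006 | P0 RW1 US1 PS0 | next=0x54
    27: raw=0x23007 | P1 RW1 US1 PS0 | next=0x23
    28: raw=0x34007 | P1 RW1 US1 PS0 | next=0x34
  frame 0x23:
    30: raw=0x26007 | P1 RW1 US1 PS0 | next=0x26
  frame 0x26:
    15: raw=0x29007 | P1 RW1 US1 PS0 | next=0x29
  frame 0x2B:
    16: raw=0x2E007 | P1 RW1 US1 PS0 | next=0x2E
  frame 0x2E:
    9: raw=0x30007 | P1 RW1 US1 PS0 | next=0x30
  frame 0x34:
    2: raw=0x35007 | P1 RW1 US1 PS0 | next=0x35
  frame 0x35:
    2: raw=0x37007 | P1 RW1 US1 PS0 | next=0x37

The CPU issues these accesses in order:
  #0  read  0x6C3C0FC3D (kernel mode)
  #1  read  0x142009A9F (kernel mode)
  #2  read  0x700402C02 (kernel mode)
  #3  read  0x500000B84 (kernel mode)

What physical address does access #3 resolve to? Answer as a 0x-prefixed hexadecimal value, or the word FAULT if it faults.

Per-access translation:
#0 VA=0x6C3C0FC3D (r,kernel):
  [0] read 0x20 idx=27: raw=0x23007 flags P=1 W=1 U=1 S=0
  [1] read 0x23 idx=30: raw=0x26007 flags P=1 W=1 U=1 S=0
  [2] read 0x26 idx=15: raw=0x29007 flags P=1 W=1 U=1 S=0
  → PA=0x29C3D  (3 entries read)
#1 VA=0x142009A9F (r,kernel):
  [0] read 0x20 idx=5: raw=0x2B007 flags P=1 W=1 U=1 S=0
  [1] read 0x2B idx=16: raw=0x2E007 flags P=1 W=1 U=1 S=0
  [2] read 0x2E idx=9: raw=0x30007 flags P=1 W=1 U=1 S=0
  → PA=0x30A9F  (3 entries read)
#2 VA=0x700402C02 (r,kernel):
  [0] read 0x20 idx=28: raw=0x34007 flags P=1 W=1 U=1 S=0
  [1] read 0x34 idx=2: raw=0x35007 flags P=1 W=1 U=1 S=0
  [2] read 0x35 idx=2: raw=0x37007 flags P=1 W=1 U=1 S=0
  → PA=0x37C02  (3 entries read)
#3 VA=0x500000B84 (r,kernel):
  [0] read 0x20 idx=20: raw=0x54006 flags P=0 W=1 U=1 S=0
  → PAGE_NOT_PRESENT  (1 entries read)

Access #3 PA: FAULT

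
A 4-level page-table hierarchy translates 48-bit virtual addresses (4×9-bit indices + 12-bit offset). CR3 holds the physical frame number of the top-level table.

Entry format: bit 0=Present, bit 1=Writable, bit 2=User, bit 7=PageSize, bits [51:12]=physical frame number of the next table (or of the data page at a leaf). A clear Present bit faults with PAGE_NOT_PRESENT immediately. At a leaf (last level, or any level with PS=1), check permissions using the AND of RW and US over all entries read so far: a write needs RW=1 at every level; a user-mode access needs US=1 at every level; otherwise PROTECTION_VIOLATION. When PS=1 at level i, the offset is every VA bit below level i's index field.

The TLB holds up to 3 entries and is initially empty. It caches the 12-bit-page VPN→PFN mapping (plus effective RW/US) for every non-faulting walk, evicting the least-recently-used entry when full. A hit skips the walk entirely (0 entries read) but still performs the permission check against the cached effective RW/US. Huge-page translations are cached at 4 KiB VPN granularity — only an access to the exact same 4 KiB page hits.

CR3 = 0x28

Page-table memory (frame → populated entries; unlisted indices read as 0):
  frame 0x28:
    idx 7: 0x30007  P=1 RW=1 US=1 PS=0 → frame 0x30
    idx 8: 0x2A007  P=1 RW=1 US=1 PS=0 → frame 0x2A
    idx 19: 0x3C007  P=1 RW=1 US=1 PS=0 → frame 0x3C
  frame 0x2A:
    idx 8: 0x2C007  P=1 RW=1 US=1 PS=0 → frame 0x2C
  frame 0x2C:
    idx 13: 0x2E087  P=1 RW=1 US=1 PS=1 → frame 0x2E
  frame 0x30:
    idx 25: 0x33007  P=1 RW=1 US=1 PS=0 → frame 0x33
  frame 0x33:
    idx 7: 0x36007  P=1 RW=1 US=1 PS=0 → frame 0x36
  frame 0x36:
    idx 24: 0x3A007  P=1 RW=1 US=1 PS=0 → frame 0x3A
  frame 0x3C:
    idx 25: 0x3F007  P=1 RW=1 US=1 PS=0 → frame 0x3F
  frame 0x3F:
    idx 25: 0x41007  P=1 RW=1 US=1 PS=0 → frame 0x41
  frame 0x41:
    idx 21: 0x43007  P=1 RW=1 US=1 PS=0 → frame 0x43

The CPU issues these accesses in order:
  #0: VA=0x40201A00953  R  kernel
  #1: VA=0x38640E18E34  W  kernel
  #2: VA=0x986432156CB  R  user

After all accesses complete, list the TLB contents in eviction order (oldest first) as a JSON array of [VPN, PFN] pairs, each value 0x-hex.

Per-access translation:
#0 VA=0x40201A00953 (r,kernel):
  L0 @0x28[8] → 0x2A007  P=1,RW=1,US=1,PS=0
  L1 @0x2A[8] → 0x2C007  P=1,RW=1,US=1,PS=0
  L2 @0x2C[13] → 0x2E087  P=1,RW=1,US=1,PS=1
  → PA=0x2E953 (huge @L2)  (3 entries read)
#1 VA=0x38640E18E34 (w,kernel):
  L0 @0x28[7] → 0x30007  P=1,RW=1,US=1,PS=0
  L1 @0x30[25] → 0x33007  P=1,RW=1,US=1,PS=0
  L2 @0x33[7] → 0x36007  P=1,RW=1,US=1,PS=0
  L3 @0x36[24] → 0x3A007  P=1,RW=1,US=1,PS=0
  → PA=0x3AE34  (4 entries read)
#2 VA=0x986432156CB (r,user):
  L0 @0x28[19] → 0x3C007  P=1,RW=1,US=1,PS=0
  L1 @0x3C[25] → 0x3F007  P=1,RW=1,US=1,PS=0
  L2 @0x3F[25] → 0x41007  P=1,RW=1,US=1,PS=0
  L3 @0x41[21] → 0x43007  P=1,RW=1,US=1,PS=0
  → PA=0x436CB  (4 entries read)

TLB: [["0x40201A00", "0x2E"], ["0x38640E18", "0x3A"], ["0x98643215", "0x43"]]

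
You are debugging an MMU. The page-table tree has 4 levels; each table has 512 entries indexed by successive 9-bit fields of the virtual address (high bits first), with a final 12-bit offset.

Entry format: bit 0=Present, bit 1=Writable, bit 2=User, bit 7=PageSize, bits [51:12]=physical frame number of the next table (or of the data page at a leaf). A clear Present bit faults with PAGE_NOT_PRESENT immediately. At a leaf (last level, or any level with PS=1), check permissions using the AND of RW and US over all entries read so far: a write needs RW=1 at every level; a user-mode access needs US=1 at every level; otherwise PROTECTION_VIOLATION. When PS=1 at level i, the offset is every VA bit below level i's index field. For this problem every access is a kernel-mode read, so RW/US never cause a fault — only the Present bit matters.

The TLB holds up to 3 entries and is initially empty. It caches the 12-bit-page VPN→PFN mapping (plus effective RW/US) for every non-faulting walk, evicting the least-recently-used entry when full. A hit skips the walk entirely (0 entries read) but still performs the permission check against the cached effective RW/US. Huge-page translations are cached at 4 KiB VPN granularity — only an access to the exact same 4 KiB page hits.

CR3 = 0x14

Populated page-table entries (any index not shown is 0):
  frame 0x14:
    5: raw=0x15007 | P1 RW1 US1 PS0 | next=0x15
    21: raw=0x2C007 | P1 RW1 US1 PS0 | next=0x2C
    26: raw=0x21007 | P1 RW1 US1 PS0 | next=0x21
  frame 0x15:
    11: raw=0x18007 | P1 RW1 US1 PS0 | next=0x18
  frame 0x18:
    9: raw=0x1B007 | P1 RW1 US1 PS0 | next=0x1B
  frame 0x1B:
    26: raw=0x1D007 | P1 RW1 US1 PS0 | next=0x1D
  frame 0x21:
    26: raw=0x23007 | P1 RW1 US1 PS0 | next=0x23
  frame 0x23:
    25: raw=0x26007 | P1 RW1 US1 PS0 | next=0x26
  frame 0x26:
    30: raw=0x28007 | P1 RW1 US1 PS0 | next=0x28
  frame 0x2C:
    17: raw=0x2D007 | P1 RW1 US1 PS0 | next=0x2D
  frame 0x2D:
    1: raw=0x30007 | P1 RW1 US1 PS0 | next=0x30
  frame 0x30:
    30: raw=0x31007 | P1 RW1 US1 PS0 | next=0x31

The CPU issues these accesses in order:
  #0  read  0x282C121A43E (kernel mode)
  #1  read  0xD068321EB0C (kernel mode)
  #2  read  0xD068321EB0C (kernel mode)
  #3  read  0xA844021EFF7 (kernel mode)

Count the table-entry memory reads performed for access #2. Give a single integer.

Trace:
#0 VA=0x282C121A43E (r,kernel):
  lvl0: tbl 0x14, slot 5 ⇒ 0x15007 (P1/RW1/US1/PS0)
  lvl1: tbl 0x15, slot 11 ⇒ 0x18007 (P1/RW1/US1/PS0)
  lvl2: tbl 0x18, slot 9 ⇒ 0x1B007 (P1/RW1/US1/PS0)
  lvl3: tbl 0x1B, slot 26 ⇒ 0x1D007 (P1/RW1/US1/PS0)
  ⇒ phys 0x1D43E  [4 reads]
#1 VA=0xD068321EB0C (r,kernel):
  lvl0: tbl 0x14, slot 26 ⇒ 0x21007 (P1/RW1/US1/PS0)
  lvl1: tbl 0x21, slot 26 ⇒ 0x23007 (P1/RW1/US1/PS0)
  lvl2: tbl 0x23, slot 25 ⇒ 0x26007 (P1/RW1/US1/PS0)
  lvl3: tbl 0x26, slot 30 ⇒ 0x28007 (P1/RW1/US1/PS0)
  ⇒ phys 0x28B0C  [4 reads]
#2 VA=0xD068321EB0C (r,kernel):
  TLB hit vpn=0xD068321E → PA=0x28B0C
#3 VA=0xA844021EFF7 (r,kernel):
  lvl0: tbl 0x14, slot 21 ⇒ 0x2C007 (P1/RW1/US1/PS0)
  lvl1: tbl 0x2C, slot 17 ⇒ 0x2D007 (P1/RW1/US1/PS0)
  lvl2: tbl 0x2D, slot 1 ⇒ 0x30007 (P1/RW1/US1/PS0)
  lvl3: tbl 0x30, slot 30 ⇒ 0x31007 (P1/RW1/US1/PS0)
  ⇒ phys 0x31FF7  [4 reads]

Entries read for #2: 0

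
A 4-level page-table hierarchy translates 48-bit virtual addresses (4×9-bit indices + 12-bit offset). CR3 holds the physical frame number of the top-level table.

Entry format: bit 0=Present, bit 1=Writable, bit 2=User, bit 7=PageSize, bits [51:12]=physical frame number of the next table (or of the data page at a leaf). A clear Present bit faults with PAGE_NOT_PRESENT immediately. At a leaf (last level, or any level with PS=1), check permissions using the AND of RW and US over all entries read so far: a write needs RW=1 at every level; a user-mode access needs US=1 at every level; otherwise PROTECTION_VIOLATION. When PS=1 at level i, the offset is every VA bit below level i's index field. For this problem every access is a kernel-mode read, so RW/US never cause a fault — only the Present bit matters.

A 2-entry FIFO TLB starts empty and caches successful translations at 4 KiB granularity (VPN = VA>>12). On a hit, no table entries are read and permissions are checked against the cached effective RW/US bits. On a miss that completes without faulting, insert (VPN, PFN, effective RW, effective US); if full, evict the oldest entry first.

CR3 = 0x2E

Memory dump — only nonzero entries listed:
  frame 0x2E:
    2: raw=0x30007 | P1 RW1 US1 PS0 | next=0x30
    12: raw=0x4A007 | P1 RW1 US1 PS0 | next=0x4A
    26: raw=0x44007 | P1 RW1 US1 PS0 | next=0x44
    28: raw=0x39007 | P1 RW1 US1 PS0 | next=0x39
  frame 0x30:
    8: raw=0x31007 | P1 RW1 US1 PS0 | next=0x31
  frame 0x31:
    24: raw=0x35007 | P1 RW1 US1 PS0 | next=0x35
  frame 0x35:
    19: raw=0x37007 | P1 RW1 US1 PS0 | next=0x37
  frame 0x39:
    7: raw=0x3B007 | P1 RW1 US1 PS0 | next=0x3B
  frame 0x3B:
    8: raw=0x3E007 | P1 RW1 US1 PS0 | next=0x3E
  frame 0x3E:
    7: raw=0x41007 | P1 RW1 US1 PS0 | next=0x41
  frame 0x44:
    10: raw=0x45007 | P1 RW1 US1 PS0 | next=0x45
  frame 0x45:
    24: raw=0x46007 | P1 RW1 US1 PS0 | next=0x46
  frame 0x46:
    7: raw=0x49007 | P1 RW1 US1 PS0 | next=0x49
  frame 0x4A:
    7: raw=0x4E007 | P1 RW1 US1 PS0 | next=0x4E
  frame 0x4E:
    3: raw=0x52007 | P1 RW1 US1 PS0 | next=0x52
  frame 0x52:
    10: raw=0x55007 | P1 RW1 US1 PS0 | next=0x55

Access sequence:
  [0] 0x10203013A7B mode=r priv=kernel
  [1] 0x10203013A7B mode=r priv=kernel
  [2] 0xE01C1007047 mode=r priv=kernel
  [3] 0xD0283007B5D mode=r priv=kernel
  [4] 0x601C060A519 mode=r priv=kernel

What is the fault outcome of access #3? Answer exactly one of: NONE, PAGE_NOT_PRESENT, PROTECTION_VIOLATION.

Walk each access:
#0 VA=0x10203013A7B (r,kernel):
  lvl0: tbl 0x2E, slot 2 ⇒ 0x30007 (P1/RW1/US1/PS0)
  lvl1: tbl 0x30, slot 8 ⇒ 0x31007 (P1/RW1/US1/PS0)
  lvl2: tbl 0x31, slot 24 ⇒ 0x35007 (P1/RW1/US1/PS0)
  lvl3: tbl 0x35, slot 19 ⇒ 0x37007 (P1/RW1/US1/PS0)
  ⇒ phys 0x37A7B  [4 reads]
#1 VA=0x10203013A7B (r,kernel):
  TLB hit vpn=0x10203013 → PA=0x37A7B
#2 VA=0xE01C1007047 (r,kernel):
  lvl0: tbl 0x2E, slot 28 ⇒ 0x39007 (P1/RW1/US1/PS0)
  lvl1: tbl 0x39, slot 7 ⇒ 0x3B007 (P1/RW1/US1/PS0)
  lvl2: tbl 0x3B, slot 8 ⇒ 0x3E007 (P1/RW1/US1/PS0)
  lvl3: tbl 0x3E, slot 7 ⇒ 0x41007 (P1/RW1/US1/PS0)
  ⇒ phys 0x41047  [4 reads]
#3 VA=0xD0283007B5D (r,kernel):
  lvl0: tbl 0x2E, slot 26 ⇒ 0x44007 (P1/RW1/US1/PS0)
  lvl1: tbl 0x44, slot 10 ⇒ 0x45007 (P1/RW1/US1/PS0)
  lvl2: tbl 0x45, slot 24 ⇒ 0x46007 (P1/RW1/US1/PS0)
  lvl3: tbl 0x46, slot 7 ⇒ 0x49007 (P1/RW1/US1/PS0)
  ⇒ phys 0x49B5D  [4 reads]
#4 VA=0x601C060A519 (r,kernel):
  lvl0: tbl 0x2E, slot 12 ⇒ 0x4A007 (P1/RW1/US1/PS0)
  lvl1: tbl 0x4A, slot 7 ⇒ 0x4E007 (P1/RW1/US1/PS0)
  lvl2: tbl 0x4E, slot 3 ⇒ 0x52007 (P1/RW1/US1/PS0)
  lvl3: tbl 0x52, slot 10 ⇒ 0x55007 (P1/RW1/US1/PS0)
  ⇒ phys 0x55519  [4 reads]

Access #3 fault: NONE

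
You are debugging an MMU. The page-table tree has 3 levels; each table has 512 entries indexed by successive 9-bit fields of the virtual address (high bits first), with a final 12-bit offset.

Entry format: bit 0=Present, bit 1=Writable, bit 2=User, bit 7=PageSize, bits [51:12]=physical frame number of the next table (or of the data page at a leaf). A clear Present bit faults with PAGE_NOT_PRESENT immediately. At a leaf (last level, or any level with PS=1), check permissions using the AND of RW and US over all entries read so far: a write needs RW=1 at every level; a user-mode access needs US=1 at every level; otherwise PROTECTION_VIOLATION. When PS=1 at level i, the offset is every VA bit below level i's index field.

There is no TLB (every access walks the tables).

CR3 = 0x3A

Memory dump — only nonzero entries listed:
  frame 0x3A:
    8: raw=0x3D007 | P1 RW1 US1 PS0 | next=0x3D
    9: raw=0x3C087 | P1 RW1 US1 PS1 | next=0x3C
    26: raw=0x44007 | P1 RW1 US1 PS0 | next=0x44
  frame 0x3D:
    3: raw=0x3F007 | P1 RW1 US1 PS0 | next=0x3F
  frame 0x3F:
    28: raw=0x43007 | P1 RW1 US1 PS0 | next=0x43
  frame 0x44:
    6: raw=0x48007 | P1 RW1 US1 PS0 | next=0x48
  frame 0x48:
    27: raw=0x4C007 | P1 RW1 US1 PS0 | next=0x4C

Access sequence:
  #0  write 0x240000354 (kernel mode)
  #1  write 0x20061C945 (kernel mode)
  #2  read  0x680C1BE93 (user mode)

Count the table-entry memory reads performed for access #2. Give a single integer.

Per-access translation:
#0 VA=0x240000354 (w,kernel):
  lvl0: tbl 0x3A, slot 9 ⇒ 0x3C087 (P1/RW1/US1/PS1)
  ✓ 0x3C354 (huge @L0)  — 1 lookups
#1 VA=0x20061C945 (w,kernel):
  lvl0: tbl 0x3A, slot 8 ⇒ 0x3D007 (P1/RW1/US1/PS0)
  lvl1: tbl 0x3D, slot 3 ⇒ 0x3F007 (P1/RW1/US1/PS0)
  lvl2: tbl 0x3F, slot 28 ⇒ 0x43007 (P1/RW1/US1/PS0)
  ✓ 0x43945  — 3 lookups
#2 VA=0x680C1BE93 (r,user):
  lvl0: tbl 0x3A, slot 26 ⇒ 0x44007 (P1/RW1/US1/PS0)
  lvl1: tbl 0x44, slot 6 ⇒ 0x48007 (P1/RW1/US1/PS0)
  lvl2: tbl 0x48, slot 27 ⇒ 0x4C007 (P1/RW1/US1/PS0)
  ✓ 0x4CE93  — 3 lookups

Entries read for #2: 3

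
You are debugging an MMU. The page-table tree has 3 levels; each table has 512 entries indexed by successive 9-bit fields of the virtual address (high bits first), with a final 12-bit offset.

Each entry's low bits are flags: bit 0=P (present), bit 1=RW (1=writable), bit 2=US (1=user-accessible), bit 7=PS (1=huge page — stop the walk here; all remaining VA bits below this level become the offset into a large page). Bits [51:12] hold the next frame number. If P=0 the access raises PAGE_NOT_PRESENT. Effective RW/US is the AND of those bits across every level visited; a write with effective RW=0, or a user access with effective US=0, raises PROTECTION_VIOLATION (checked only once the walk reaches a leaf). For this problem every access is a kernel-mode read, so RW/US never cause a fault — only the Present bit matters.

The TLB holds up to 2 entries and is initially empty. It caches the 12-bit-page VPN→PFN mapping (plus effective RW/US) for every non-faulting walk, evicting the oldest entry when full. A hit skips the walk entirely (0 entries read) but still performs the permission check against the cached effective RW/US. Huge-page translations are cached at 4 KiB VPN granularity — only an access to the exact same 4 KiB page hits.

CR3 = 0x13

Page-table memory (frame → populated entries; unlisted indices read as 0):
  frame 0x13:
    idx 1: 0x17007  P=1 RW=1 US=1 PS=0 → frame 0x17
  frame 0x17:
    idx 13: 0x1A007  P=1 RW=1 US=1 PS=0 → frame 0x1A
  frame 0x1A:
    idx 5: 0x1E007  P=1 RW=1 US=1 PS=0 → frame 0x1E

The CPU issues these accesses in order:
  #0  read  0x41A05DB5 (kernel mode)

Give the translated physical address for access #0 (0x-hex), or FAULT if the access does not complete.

Trace:
#0 VA=0x41A05DB5 (r,kernel):
  L0 @0x13[1] → 0x17007  P=1,RW=1,US=1,PS=0
  L1 @0x17[13] → 0x1A007  P=1,RW=1,US=1,PS=0
  L2 @0x1A[5] → 0x1E007  P=1,RW=1,US=1,PS=0
  → PA=0x1EDB5  (3 entries read)

Access #0 PA: 0x1EDB5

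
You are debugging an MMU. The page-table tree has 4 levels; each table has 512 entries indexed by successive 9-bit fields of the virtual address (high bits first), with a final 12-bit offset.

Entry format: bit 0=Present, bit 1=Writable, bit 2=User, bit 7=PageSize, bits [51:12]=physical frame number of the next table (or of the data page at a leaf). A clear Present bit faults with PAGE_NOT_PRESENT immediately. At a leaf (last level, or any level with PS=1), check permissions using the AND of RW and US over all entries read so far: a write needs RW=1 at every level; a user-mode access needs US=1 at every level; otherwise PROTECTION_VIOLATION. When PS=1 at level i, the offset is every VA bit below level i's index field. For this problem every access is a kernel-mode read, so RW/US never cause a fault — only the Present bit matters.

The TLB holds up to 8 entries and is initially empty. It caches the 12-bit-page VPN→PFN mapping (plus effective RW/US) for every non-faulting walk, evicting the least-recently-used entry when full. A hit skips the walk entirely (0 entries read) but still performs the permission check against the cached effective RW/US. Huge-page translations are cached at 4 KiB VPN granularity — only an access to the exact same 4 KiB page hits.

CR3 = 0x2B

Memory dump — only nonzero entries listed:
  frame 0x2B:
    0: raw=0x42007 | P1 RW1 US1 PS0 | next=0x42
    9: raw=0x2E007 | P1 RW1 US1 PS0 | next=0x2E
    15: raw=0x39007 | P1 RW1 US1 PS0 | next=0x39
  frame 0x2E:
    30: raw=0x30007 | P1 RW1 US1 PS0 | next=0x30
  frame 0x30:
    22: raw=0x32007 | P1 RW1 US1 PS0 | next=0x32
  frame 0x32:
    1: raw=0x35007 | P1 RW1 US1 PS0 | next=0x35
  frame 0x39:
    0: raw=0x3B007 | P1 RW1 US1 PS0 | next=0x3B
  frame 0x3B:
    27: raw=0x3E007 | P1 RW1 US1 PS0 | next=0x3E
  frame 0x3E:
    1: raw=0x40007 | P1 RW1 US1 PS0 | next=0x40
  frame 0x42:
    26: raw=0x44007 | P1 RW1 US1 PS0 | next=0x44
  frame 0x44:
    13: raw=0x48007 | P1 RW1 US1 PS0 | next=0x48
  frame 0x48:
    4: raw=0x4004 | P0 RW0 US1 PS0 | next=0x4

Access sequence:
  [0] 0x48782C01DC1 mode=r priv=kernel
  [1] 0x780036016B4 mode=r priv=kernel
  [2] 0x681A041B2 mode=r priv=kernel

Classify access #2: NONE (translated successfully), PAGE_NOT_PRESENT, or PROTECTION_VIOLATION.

Per-access translation:
#0 VA=0x48782C01DC1 (r,kernel):
  [0] read 0x2B idx=9: raw=0x2E007 flags P=1 W=1 U=1 S=0
  [1] read 0x2E idx=30: raw=0x30007 flags P=1 W=1 U=1 S=0
  [2] read 0x30 idx=22: raw=0x32007 flags P=1 W=1 U=1 S=0
  [3] read 0x32 idx=1: raw=0x35007 flags P=1 W=1 U=1 S=0
  ⇒ phys 0x35DC1  [4 reads]
#1 VA=0x780036016B4 (r,kernel):
  [0] read 0x2B idx=15: raw=0x39007 flags P=1 W=1 U=1 S=0
  [1] read 0x39 idx=0: raw=0x3B007 flags P=1 W=1 U=1 S=0
  [2] read 0x3B idx=27: raw=0x3E007 flags P=1 W=1 U=1 S=0
  [3] read 0x3E idx=1: raw=0x40007 flags P=1 W=1 U=1 S=0
  ⇒ phys 0x406B4  [4 reads]
#2 VA=0x681A041B2 (r,kernel):
  [0] read 0x2B idx=0: raw=0x42007 flags P=1 W=1 U=1 S=0
  [1] read 0x42 idx=26: raw=0x44007 flags P=1 W=1 U=1 S=0
  [2] read 0x44 idx=13: raw=0x48007 flags P=1 W=1 U=1 S=0
  [3] read 0x48 idx=4: raw=0x4004 flags P=0 W=0 U=1 S=0
  ⇒ fault: PAGE_NOT_PRESENT  — 4 lookups

Access #2 fault: PAGE_NOT_PRESENT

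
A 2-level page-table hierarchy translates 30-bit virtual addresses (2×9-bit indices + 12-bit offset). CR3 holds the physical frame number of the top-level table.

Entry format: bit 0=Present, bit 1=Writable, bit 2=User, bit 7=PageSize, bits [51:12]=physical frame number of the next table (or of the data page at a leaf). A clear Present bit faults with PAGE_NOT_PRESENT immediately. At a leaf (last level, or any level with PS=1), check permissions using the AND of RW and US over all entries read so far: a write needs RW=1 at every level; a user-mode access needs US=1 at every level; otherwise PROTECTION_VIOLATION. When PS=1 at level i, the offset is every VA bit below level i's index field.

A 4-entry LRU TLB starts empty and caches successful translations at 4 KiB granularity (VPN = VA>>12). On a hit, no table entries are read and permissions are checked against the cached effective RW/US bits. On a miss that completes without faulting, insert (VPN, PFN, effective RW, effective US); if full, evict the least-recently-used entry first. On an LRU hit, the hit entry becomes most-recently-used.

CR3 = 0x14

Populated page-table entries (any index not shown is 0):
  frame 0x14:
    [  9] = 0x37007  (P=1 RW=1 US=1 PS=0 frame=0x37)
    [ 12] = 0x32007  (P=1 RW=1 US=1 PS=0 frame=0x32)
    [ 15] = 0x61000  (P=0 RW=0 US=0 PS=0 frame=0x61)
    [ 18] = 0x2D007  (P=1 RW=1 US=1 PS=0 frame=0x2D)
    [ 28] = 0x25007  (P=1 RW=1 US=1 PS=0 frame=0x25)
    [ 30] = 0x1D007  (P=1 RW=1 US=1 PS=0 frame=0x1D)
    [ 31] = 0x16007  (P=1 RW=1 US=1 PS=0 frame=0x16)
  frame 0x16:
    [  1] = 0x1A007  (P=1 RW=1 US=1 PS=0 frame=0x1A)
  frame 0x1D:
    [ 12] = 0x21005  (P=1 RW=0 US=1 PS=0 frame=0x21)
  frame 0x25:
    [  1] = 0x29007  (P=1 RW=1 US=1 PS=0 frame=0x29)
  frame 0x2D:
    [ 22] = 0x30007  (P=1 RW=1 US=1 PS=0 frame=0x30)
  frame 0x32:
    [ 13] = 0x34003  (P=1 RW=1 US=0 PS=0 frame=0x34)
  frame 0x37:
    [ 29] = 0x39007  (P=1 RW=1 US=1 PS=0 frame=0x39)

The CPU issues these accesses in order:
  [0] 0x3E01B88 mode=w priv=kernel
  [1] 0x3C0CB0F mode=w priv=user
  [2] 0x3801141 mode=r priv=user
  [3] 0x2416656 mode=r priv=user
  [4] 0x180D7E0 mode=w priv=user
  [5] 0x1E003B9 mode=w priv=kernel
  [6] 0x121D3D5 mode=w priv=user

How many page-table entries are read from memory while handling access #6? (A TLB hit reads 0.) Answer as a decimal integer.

Walk each access:
#0 VA=0x3E01B88 (w,kernel):
  L0: frame=0x14 idx=31 entry=0x16007 [P=1 RW=1 US=1 PS=0]
  L1: frame=0x16 idx=1 entry=0x1A007 [P=1 RW=1 US=1 PS=0]
  ⇒ phys 0x1AB88  [2 reads]
#1 VA=0x3C0CB0F (w,user):
  L0: frame=0x14 idx=30 entry=0x1D007 [P=1 RW=1 US=1 PS=0]
  L1: frame=0x1D idx=12 entry=0x21005 [P=1 RW=0 US=1 PS=0]
  ✗ PROTECTION_VIOLATION  [2 reads]
#2 VA=0x3801141 (r,user):
  L0: frame=0x14 idx=28 entry=0x25007 [P=1 RW=1 US=1 PS=0]
  L1: frame=0x25 idx=1 entry=0x29007 [P=1 RW=1 US=1 PS=0]
  ⇒ phys 0x29141  [2 reads]
#3 VA=0x2416656 (r,user):
  L0: frame=0x14 idx=18 entry=0x2D007 [P=1 RW=1 US=1 PS=0]
  L1: frame=0x2D idx=22 entry=0x30007 [P=1 RW=1 US=1 PS=0]
  ⇒ phys 0x30656  [2 reads]
#4 VA=0x180D7E0 (w,user):
  L0: frame=0x14 idx=12 entry=0x32007 [P=1 RW=1 US=1 PS=0]
  L1: frame=0x32 idx=13 entry=0x34003 [P=1 RW=1 US=0 PS=0]
  ✗ PROTECTION_VIOLATION  [2 reads]
#5 VA=0x1E003B9 (w,kernel):
  L0: frame=0x14 idx=15 entry=0x61000 [P=0 RW=0 US=0 PS=0]
  ✗ PAGE_NOT_PRESENT  [1 reads]
#6 VA=0x121D3D5 (w,user):
  L0: frame=0x14 idx=9 entry=0x37007 [P=1 RW=1 US=1 PS=0]
  L1: frame=0x37 idx=29 entry=0x39007 [P=1 RW=1 US=1 PS=0]
  ⇒ phys 0x393D5  [2 reads]

Entries read for #6: 2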